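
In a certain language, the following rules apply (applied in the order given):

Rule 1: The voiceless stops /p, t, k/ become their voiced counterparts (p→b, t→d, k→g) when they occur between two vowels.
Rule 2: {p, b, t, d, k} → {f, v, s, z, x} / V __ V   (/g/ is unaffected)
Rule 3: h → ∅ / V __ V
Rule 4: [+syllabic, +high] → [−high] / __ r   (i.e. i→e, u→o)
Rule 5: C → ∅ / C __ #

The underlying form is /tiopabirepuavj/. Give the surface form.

tiovaverevuav

Rule 1 (intervocalic voicing): /p/ is a voiceless stop between vowels /o/ and /a/, so it voices to [b]. /p/ is a voiceless stop between vowels /e/ and /u/, so it voices to [b]. /tiopabirepuavj/ → tiobabirebuavj.
Rule 2 (intervocalic spirantization): /b/ is a stop between vowels /o/ and /a/, so it spirantizes to the fricative [v]. /b/ is a stop between vowels /a/ and /i/, so it spirantizes to the fricative [v]. /b/ is a stop between vowels /e/ and /u/, so it spirantizes to the fricative [v]. /tiobabirebuavj/ → tiovavirevuavj.
Rule 3 (intervocalic h-deletion): no segment meets the environment; /tiovavirevuavj/ is unchanged.
Rule 4 (pre-rhotic lowering): /i/ is a high vowel immediately before /r/, so it lowers to [e]. /tiovavirevuavj/ → tiovaverevuavj.
Rule 5 (final cluster simplification): /j/ is the second consonant of a word-final cluster /vj/, so it deletes. /tiovaverevuavj/ → tiovaverevuav.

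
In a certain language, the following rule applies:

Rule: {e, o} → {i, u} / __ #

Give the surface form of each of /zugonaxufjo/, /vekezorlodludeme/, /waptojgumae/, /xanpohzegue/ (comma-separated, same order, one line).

/zugonaxufjo/: /o/ is a mid vowel in word-final position, so it raises to [u]. → [zugonaxufju].
/vekezorlodludeme/: /e/ is a mid vowel in word-final position, so it raises to [i]. → [vekezorlodludemi].
/waptojgumae/: /e/ is a mid vowel in word-final position, so it raises to [i]. → [waptojgumai].
/xanpohzegue/: /e/ is a mid vowel in word-final position, so it raises to [i]. → [xanpohzegui].

zugonaxufju, vekezorlodludemi, waptojgumai, xanpohzegui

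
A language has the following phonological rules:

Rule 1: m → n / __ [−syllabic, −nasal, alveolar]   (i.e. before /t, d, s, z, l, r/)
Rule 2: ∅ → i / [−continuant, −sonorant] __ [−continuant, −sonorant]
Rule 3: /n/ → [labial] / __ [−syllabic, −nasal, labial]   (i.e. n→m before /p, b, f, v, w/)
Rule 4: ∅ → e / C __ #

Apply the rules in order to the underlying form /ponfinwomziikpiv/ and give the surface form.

pomfimwonziikipive

Rule 1 (nasal place assimilation): /m/ precedes the alveolar consonant /z/, so it assimilates in place to [n]. /ponfinwomziikpiv/ → ponfinwonziikpiv.
Rule 2 (stop-cluster i-epenthesis): /k/ and /p/ form a stop–stop cluster, so [i] is inserted between them. /ponfinwonziikpiv/ → ponfinwonziikipiv.
Rule 3 (nasal place assimilation): /n/ precedes the labial consonant /f/, so it assimilates in place to [m]. /n/ precedes the labial consonant /w/, so it assimilates in place to [m]. /ponfinwonziikipiv/ → pomfimwonziikipiv.
Rule 4 (final e-epenthesis): the form ends in the consonant /v/, so [e] is inserted word-finally. /pomfimwonziikipiv/ → pomfimwonziikipive.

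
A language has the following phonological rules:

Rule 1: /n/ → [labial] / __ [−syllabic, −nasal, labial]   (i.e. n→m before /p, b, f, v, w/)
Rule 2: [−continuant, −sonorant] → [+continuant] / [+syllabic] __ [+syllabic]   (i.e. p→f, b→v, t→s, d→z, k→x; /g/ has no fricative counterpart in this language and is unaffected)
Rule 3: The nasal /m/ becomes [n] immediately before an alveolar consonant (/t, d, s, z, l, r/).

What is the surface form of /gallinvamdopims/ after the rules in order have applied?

Rule 1 (nasal place assimilation): /n/ precedes the labial consonant /v/, so it assimilates in place to [m]. /gallinvamdopims/ → gallimvamdopims.
Rule 2 (intervocalic spirantization): /p/ is a stop between vowels /o/ and /i/, so it spirantizes to the fricative [f]. /gallimvamdopims/ → gallimvamdofims.
Rule 3 (nasal place assimilation): /m/ precedes the alveolar consonant /d/, so it assimilates in place to [n]. /m/ precedes the alveolar consonant /s/, so it assimilates in place to [n]. /gallimvamdofims/ → gallimvandofins.

gallimvandofins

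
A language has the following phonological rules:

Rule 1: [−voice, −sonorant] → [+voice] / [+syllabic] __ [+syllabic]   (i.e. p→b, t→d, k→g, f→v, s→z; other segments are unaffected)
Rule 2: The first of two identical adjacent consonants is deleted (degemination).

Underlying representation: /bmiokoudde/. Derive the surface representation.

bmiogoude

Rule 1 (intervocalic voicing): /k/ is a voiceless obstruent between vowels /o/ and /o/, so it voices to [g]. /bmiokoudde/ → bmiogoudde.
Rule 2 (degemination): /dd/ is a geminate; the first /d/ deletes. /bmiogoudde/ → bmiogoude.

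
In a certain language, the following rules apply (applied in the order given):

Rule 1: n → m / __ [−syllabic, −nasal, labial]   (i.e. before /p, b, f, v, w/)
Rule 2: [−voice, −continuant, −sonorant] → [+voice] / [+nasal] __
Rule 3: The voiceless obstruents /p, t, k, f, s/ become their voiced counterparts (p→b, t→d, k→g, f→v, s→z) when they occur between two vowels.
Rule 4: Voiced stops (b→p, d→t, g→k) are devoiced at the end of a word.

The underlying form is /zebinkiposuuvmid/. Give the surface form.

Rule 1 (nasal place assimilation): no segment meets the environment; /zebinkiposuuvmid/ is unchanged.
Rule 2 (post-nasal voicing): /k/ is a voiceless stop immediately after the nasal /n/, so it voices to [g]. /zebinkiposuuvmid/ → zebingiposuuvmid.
Rule 3 (intervocalic voicing): /p/ is a voiceless obstruent between vowels /i/ and /o/, so it voices to [b]. /s/ is a voiceless obstruent between vowels /o/ and /u/, so it voices to [z]. /zebingiposuuvmid/ → zebingibozuuvmid.
Rule 4 (final devoicing): /d/ is a voiced stop in word-final position, so it devoices to [t]. /zebingibozuuvmid/ → zebingibozuuvmit.

zebingibozuuvmit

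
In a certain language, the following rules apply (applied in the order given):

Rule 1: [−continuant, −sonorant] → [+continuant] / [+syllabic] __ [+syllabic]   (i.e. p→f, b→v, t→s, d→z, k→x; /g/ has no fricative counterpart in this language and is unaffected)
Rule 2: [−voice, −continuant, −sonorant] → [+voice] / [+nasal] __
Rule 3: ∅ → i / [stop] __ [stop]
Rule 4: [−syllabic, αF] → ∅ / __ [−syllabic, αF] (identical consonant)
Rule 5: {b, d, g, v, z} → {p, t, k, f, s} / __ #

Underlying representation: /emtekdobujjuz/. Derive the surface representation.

Rule 1 (intervocalic spirantization): /b/ is a stop between vowels /o/ and /u/, so it spirantizes to the fricative [v]. /emtekdobujjuz/ → emtekdovujjuz.
Rule 2 (post-nasal voicing): /t/ is a voiceless stop immediately after the nasal /m/, so it voices to [d]. /emtekdovujjuz/ → emdekdovujjuz.
Rule 3 (stop-cluster i-epenthesis): /k/ and /d/ form a stop–stop cluster, so [i] is inserted between them. /emdekdovujjuz/ → emdekidovujjuz.
Rule 4 (degemination): /jj/ is a geminate; the first /j/ deletes. /emdekidovujjuz/ → emdekidovujuz.
Rule 5 (final devoicing): /z/ is a voiced obstruent in word-final position, so it devoices to [s]. /emdekidovujuz/ → emdekidovujus.

emdekidovujus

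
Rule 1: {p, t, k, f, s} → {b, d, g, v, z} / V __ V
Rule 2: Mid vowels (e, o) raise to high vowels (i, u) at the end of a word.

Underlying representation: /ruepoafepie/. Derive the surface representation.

rueboavebii

Rule 1 (intervocalic voicing): /p/ is a voiceless obstruent between vowels /e/ and /o/, so it voices to [b]. /f/ is a voiceless obstruent between vowels /a/ and /e/, so it voices to [v]. /p/ is a voiceless obstruent between vowels /e/ and /i/, so it voices to [b]. /ruepoafepie/ → rueboavebie.
Rule 2 (final vowel raising): /e/ is a mid vowel in word-final position, so it raises to [i]. /rueboavebie/ → rueboavebii.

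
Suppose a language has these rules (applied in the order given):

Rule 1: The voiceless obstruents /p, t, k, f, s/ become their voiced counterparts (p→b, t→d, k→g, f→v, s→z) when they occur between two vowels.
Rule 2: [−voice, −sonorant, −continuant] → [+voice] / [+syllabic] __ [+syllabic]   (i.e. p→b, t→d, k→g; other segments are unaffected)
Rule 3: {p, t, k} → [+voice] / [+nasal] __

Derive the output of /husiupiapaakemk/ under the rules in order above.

huziubiabaagemg

Rule 1 (intervocalic voicing): /s/ is a voiceless obstruent between vowels /u/ and /i/, so it voices to [z]. /p/ is a voiceless obstruent between vowels /u/ and /i/, so it voices to [b]. /p/ is a voiceless obstruent between vowels /a/ and /a/, so it voices to [b]. /k/ is a voiceless obstruent between vowels /a/ and /e/, so it voices to [g]. /husiupiapaakemk/ → huziubiabaagemk.
Rule 2 (intervocalic voicing): no segment meets the environment; /huziubiabaagemk/ is unchanged.
Rule 3 (post-nasal voicing): /k/ is a voiceless stop immediately after the nasal /m/, so it voices to [g]. /huziubiabaagemk/ → huziubiabaagemg.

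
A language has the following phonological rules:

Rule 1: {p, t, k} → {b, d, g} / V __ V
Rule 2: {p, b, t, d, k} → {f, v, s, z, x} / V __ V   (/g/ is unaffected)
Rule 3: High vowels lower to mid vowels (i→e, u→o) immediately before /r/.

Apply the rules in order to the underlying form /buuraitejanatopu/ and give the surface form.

Rule 1 (intervocalic voicing): /t/ is a voiceless stop between vowels /i/ and /e/, so it voices to [d]. /t/ is a voiceless stop between vowels /a/ and /o/, so it voices to [d]. /p/ is a voiceless stop between vowels /o/ and /u/, so it voices to [b]. /buuraitejanatopu/ → buuraidejanadobu.
Rule 2 (intervocalic spirantization): /d/ is a stop between vowels /i/ and /e/, so it spirantizes to the fricative [z]. /d/ is a stop between vowels /a/ and /o/, so it spirantizes to the fricative [z]. /b/ is a stop between vowels /o/ and /u/, so it spirantizes to the fricative [v]. /buuraidejanadobu/ → buuraizejanazovu.
Rule 3 (pre-rhotic lowering): /u/ is a high vowel immediately before /r/, so it lowers to [o]. /buuraizejanazovu/ → buoraizejanazovu.

buoraizejanazovu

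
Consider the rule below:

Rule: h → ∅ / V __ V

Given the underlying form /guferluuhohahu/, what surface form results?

guferluuoau

/h/ occurs between vowels /u/ and /o/, so it deletes.
/h/ occurs between vowels /o/ and /a/, so it deletes.
/h/ occurs between vowels /a/ and /u/, so it deletes.
Surface form: [guferluuoau].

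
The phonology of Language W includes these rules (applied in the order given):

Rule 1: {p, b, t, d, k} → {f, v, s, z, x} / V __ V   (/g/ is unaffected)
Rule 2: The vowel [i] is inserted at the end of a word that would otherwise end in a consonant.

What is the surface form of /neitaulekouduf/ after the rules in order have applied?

Rule 1 (intervocalic spirantization): /t/ is a stop between vowels /i/ and /a/, so it spirantizes to the fricative [s]. /k/ is a stop between vowels /e/ and /o/, so it spirantizes to the fricative [x]. /d/ is a stop between vowels /u/ and /u/, so it spirantizes to the fricative [z]. /neitaulekouduf/ → neisaulexouzuf.
Rule 2 (final i-epenthesis): the form ends in the consonant /f/, so [i] is inserted word-finally. /neisaulexouzuf/ → neisaulexouzufi.

neisaulexouzufi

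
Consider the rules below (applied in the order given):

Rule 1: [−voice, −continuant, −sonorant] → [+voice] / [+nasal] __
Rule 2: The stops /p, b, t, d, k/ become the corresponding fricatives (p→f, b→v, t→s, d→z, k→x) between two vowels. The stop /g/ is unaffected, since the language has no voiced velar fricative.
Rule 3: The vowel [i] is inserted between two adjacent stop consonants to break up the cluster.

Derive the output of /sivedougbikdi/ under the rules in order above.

sivezougibikidi

Rule 1 (post-nasal voicing): no segment meets the environment; /sivedougbikdi/ is unchanged.
Rule 2 (intervocalic spirantization): /d/ is a stop between vowels /e/ and /o/, so it spirantizes to the fricative [z]. /sivedougbikdi/ → sivezougbikdi.
Rule 3 (stop-cluster i-epenthesis): /g/ and /b/ form a stop–stop cluster, so [i] is inserted between them. /k/ and /d/ form a stop–stop cluster, so [i] is inserted between them. /sivezougbikdi/ → sivezougibikidi.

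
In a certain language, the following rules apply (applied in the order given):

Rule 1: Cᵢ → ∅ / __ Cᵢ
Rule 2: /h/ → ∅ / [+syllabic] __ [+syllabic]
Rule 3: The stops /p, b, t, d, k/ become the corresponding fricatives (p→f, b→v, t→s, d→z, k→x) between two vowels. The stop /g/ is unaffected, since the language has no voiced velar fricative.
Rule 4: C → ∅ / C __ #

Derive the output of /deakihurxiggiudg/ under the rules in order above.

deaxiurxigiud

Rule 1 (degemination): /gg/ is a geminate; the first /g/ deletes. /deakihurxiggiudg/ → deakihurxigiudg.
Rule 2 (intervocalic h-deletion): /h/ occurs between vowels /i/ and /u/, so it deletes. /deakihurxigiudg/ → deakiurxigiudg.
Rule 3 (intervocalic spirantization): /k/ is a stop between vowels /a/ and /i/, so it spirantizes to the fricative [x]. /deakiurxigiudg/ → deaxiurxigiudg.
Rule 4 (final cluster simplification): /g/ is the second consonant of a word-final cluster /dg/, so it deletes. /deaxiurxigiudg/ → deaxiurxigiud.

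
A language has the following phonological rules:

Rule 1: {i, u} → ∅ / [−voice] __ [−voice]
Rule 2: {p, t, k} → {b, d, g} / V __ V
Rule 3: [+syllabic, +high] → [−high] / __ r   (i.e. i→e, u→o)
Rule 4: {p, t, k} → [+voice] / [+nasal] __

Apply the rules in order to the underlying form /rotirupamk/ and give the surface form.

roderubamg

Rule 1 (high vowel syncope): no segment meets the environment; /rotirupamk/ is unchanged.
Rule 2 (intervocalic voicing): /t/ is a voiceless stop between vowels /o/ and /i/, so it voices to [d]. /p/ is a voiceless stop between vowels /u/ and /a/, so it voices to [b]. /rotirupamk/ → rodirubamk.
Rule 3 (pre-rhotic lowering): /i/ is a high vowel immediately before /r/, so it lowers to [e]. /rodirubamk/ → roderubamk.
Rule 4 (post-nasal voicing): /k/ is a voiceless stop immediately after the nasal /m/, so it voices to [g]. /roderubamk/ → roderubamg.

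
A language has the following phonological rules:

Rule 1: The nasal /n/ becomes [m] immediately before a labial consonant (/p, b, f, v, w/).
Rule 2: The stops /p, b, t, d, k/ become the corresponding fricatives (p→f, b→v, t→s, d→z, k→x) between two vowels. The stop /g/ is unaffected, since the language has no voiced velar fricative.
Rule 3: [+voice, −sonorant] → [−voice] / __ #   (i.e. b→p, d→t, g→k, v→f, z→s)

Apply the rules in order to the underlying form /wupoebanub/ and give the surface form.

wufoevanup

Rule 1 (nasal place assimilation): no segment meets the environment; /wupoebanub/ is unchanged.
Rule 2 (intervocalic spirantization): /p/ is a stop between vowels /u/ and /o/, so it spirantizes to the fricative [f]. /b/ is a stop between vowels /e/ and /a/, so it spirantizes to the fricative [v]. /wupoebanub/ → wufoevanub.
Rule 3 (final devoicing): /b/ is a voiced obstruent in word-final position, so it devoices to [p]. /wufoevanub/ → wufoevanup.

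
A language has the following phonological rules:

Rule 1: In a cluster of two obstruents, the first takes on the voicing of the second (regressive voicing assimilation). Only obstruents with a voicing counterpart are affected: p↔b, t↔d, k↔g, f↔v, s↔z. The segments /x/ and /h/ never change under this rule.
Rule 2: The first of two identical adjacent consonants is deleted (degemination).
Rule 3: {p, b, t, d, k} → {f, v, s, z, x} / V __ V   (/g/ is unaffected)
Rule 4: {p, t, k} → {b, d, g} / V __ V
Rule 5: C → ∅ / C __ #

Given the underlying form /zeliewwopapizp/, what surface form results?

Rule 1 (regressive voicing assimilation): /z/ precedes the voiceless obstruent /p/, so it devoices to [s] by assimilation. /zeliewwopapizp/ → zeliewwopapisp.
Rule 2 (degemination): /ww/ is a geminate; the first /w/ deletes. /zeliewwopapisp/ → zeliewopapisp.
Rule 3 (intervocalic spirantization): /p/ is a stop between vowels /o/ and /a/, so it spirantizes to the fricative [f]. /p/ is a stop between vowels /a/ and /i/, so it spirantizes to the fricative [f]. /zeliewopapisp/ → zeliewofafisp.
Rule 4 (intervocalic voicing): no segment meets the environment; /zeliewofafisp/ is unchanged.
Rule 5 (final cluster simplification): /p/ is the second consonant of a word-final cluster /sp/, so it deletes. /zeliewofafisp/ → zeliewofafis.

zeliewofafis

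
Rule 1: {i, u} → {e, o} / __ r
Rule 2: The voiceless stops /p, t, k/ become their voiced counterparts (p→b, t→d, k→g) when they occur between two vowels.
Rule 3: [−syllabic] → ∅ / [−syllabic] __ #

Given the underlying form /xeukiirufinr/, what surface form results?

xeugierufin

Rule 1 (pre-rhotic lowering): /i/ is a high vowel immediately before /r/, so it lowers to [e]. /xeukiirufinr/ → xeukierufinr.
Rule 2 (intervocalic voicing): /k/ is a voiceless stop between vowels /u/ and /i/, so it voices to [g]. /xeukierufinr/ → xeugierufinr.
Rule 3 (final cluster simplification): /r/ is the second consonant of a word-final cluster /nr/, so it deletes. /xeugierufinr/ → xeugierufin.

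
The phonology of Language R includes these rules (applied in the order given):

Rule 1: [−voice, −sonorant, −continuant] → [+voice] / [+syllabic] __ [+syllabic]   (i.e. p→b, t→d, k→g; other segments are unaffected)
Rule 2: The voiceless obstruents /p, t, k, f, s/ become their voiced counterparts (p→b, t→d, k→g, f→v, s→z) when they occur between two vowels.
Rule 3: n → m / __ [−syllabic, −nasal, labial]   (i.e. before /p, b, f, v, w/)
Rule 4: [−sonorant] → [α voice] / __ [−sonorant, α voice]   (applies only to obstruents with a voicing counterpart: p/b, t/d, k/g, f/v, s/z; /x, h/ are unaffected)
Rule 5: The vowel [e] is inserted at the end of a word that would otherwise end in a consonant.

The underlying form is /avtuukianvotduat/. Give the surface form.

aftuugiamvodduate

Rule 1 (intervocalic voicing): /k/ is a voiceless stop between vowels /u/ and /i/, so it voices to [g]. /avtuukianvotduat/ → avtuugianvotduat.
Rule 2 (intervocalic voicing): no segment meets the environment; /avtuugianvotduat/ is unchanged.
Rule 3 (nasal place assimilation): /n/ precedes the labial consonant /v/, so it assimilates in place to [m]. /avtuugianvotduat/ → avtuugiamvotduat.
Rule 4 (regressive voicing assimilation): /v/ precedes the voiceless obstruent /t/, so it devoices to [f] by assimilation. /t/ precedes the voiced obstruent /d/, so it voices to [d] by assimilation. /avtuugiamvotduat/ → aftuugiamvodduat.
Rule 5 (final e-epenthesis): the form ends in the consonant /t/, so [e] is inserted word-finally. /aftuugiamvodduat/ → aftuugiamvodduate.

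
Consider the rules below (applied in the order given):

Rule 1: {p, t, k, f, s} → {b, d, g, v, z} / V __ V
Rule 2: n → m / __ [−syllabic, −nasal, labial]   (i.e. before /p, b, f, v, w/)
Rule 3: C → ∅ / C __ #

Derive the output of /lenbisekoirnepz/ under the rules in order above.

Rule 1 (intervocalic voicing): /s/ is a voiceless obstruent between vowels /i/ and /e/, so it voices to [z]. /k/ is a voiceless obstruent between vowels /e/ and /o/, so it voices to [g]. /lenbisekoirnepz/ → lenbizegoirnepz.
Rule 2 (nasal place assimilation): /n/ precedes the labial consonant /b/, so it assimilates in place to [m]. /lenbizegoirnepz/ → lembizegoirnepz.
Rule 3 (final cluster simplification): /z/ is the second consonant of a word-final cluster /pz/, so it deletes. /lembizegoirnepz/ → lembizegoirnep.

lembizegoirnep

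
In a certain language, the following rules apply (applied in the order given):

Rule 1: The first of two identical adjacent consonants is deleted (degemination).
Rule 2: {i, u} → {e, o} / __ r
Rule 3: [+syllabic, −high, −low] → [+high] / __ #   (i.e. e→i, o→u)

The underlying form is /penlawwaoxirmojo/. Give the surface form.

Rule 1 (degemination): /ww/ is a geminate; the first /w/ deletes. /penlawwaoxirmojo/ → penlawaoxirmojo.
Rule 2 (pre-rhotic lowering): /i/ is a high vowel immediately before /r/, so it lowers to [e]. /penlawaoxirmojo/ → penlawaoxermojo.
Rule 3 (final vowel raising): /o/ is a mid vowel in word-final position, so it raises to [u]. /penlawaoxermojo/ → penlawaoxermoju.

penlawaoxermoju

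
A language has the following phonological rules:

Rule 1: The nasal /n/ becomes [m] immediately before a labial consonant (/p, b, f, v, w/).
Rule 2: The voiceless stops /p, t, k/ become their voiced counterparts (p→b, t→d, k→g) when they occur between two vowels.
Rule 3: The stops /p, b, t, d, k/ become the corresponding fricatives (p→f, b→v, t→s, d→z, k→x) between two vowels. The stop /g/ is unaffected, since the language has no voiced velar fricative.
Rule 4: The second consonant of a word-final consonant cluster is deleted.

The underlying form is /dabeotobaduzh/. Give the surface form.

daveozovazuz

Rule 1 (nasal place assimilation): no segment meets the environment; /dabeotobaduzh/ is unchanged.
Rule 2 (intervocalic voicing): /t/ is a voiceless stop between vowels /o/ and /o/, so it voices to [d]. /dabeotobaduzh/ → dabeodobaduzh.
Rule 3 (intervocalic spirantization): /b/ is a stop between vowels /a/ and /e/, so it spirantizes to the fricative [v]. /d/ is a stop between vowels /o/ and /o/, so it spirantizes to the fricative [z]. /b/ is a stop between vowels /o/ and /a/, so it spirantizes to the fricative [v]. /d/ is a stop between vowels /a/ and /u/, so it spirantizes to the fricative [z]. /dabeodobaduzh/ → daveozovazuzh.
Rule 4 (final cluster simplification): /h/ is the second consonant of a word-final cluster /zh/, so it deletes. /daveozovazuzh/ → daveozovazuz.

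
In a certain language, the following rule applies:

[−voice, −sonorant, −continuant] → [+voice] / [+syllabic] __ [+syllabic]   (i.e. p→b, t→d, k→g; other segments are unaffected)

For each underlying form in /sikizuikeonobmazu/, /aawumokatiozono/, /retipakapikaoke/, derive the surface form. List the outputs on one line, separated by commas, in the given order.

/sikizuikeonobmazu/: /k/ is a voiceless stop between vowels /i/ and /i/, so it voices to [g]. /k/ is a voiceless stop between vowels /i/ and /e/, so it voices to [g]. → [sigizuigeonobmazu].
/aawumokatiozono/: /k/ is a voiceless stop between vowels /o/ and /a/, so it voices to [g]. /t/ is a voiceless stop between vowels /a/ and /i/, so it voices to [d]. → [aawumogadiozono].
/retipakapikaoke/: /t/ is a voiceless stop between vowels /e/ and /i/, so it voices to [d]. /p/ is a voiceless stop between vowels /i/ and /a/, so it voices to [b]. /k/ is a voiceless stop between vowels /a/ and /a/, so it voices to [g]. /p/ is a voiceless stop between vowels /a/ and /i/, so it voices to [b]. /k/ is a voiceless stop between vowels /i/ and /a/, so it voices to [g]. /k/ is a voiceless stop between vowels /o/ and /e/, so it voices to [g]. → [redibagabigaoge].

sigizuigeonobmazu, aawumogadiozono, redibagabigaoge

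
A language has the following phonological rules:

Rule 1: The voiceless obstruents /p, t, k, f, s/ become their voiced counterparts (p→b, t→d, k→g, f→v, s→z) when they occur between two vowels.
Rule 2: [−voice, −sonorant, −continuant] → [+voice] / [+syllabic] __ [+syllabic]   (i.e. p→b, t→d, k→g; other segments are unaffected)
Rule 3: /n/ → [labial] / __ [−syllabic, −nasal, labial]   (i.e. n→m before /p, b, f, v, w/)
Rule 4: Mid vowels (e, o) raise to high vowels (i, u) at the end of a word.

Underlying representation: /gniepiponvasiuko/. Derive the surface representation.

Rule 1 (intervocalic voicing): /p/ is a voiceless obstruent between vowels /e/ and /i/, so it voices to [b]. /p/ is a voiceless obstruent between vowels /i/ and /o/, so it voices to [b]. /s/ is a voiceless obstruent between vowels /a/ and /i/, so it voices to [z]. /k/ is a voiceless obstruent between vowels /u/ and /o/, so it voices to [g]. /gniepiponvasiuko/ → gniebibonvaziugo.
Rule 2 (intervocalic voicing): no segment meets the environment; /gniebibonvaziugo/ is unchanged.
Rule 3 (nasal place assimilation): /n/ precedes the labial consonant /v/, so it assimilates in place to [m]. /gniebibonvaziugo/ → gniebibomvaziugo.
Rule 4 (final vowel raising): /o/ is a mid vowel in word-final position, so it raises to [u]. /gniebibomvaziugo/ → gniebibomvaziugu.

gniebibomvaziugu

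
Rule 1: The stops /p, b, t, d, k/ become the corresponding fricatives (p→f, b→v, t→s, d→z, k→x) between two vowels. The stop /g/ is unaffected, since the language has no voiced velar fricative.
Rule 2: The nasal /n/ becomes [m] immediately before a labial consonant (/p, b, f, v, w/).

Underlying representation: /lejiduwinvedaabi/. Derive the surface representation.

lejizuwimvezaavi

Rule 1 (intervocalic spirantization): /d/ is a stop between vowels /i/ and /u/, so it spirantizes to the fricative [z]. /d/ is a stop between vowels /e/ and /a/, so it spirantizes to the fricative [z]. /b/ is a stop between vowels /a/ and /i/, so it spirantizes to the fricative [v]. /lejiduwinvedaabi/ → lejizuwinvezaavi.
Rule 2 (nasal place assimilation): /n/ precedes the labial consonant /v/, so it assimilates in place to [m]. /lejizuwinvezaavi/ → lejizuwimvezaavi.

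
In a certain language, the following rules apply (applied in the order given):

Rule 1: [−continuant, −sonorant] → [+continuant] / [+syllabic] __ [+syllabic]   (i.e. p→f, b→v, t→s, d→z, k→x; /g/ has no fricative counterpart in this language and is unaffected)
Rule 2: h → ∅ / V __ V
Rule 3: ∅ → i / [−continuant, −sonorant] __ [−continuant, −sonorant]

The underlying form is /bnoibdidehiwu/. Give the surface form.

Rule 1 (intervocalic spirantization): /d/ is a stop between vowels /i/ and /e/, so it spirantizes to the fricative [z]. /bnoibdidehiwu/ → bnoibdizehiwu.
Rule 2 (intervocalic h-deletion): /h/ occurs between vowels /e/ and /i/, so it deletes. /bnoibdizehiwu/ → bnoibdizeiwu.
Rule 3 (stop-cluster i-epenthesis): /b/ and /d/ form a stop–stop cluster, so [i] is inserted between them. /bnoibdizeiwu/ → bnoibidizeiwu.

bnoibidizeiwu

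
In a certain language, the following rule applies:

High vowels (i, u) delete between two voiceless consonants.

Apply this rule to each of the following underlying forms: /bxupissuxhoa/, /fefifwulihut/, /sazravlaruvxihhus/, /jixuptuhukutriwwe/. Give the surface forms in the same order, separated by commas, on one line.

bxpssxhoa, feffwuliht, sazravlaruvxhhs, jixpthktriwwe

/bxupissuxhoa/: /u/ is a high vowel flanked by voiceless consonants /x/ and /p/, so it deletes. /i/ is a high vowel flanked by voiceless consonants /p/ and /s/, so it deletes. /u/ is a high vowel flanked by voiceless consonants /s/ and /x/, so it deletes. → [bxpssxhoa].
/fefifwulihut/: /i/ is a high vowel flanked by voiceless consonants /f/ and /f/, so it deletes. /u/ is a high vowel flanked by voiceless consonants /h/ and /t/, so it deletes. → [feffwuliht].
/sazravlaruvxihhus/: /i/ is a high vowel flanked by voiceless consonants /x/ and /h/, so it deletes. /u/ is a high vowel flanked by voiceless consonants /h/ and /s/, so it deletes. → [sazravlaruvxhhs].
/jixuptuhukutriwwe/: /u/ is a high vowel flanked by voiceless consonants /x/ and /p/, so it deletes. /u/ is a high vowel flanked by voiceless consonants /t/ and /h/, so it deletes. /u/ is a high vowel flanked by voiceless consonants /h/ and /k/, so it deletes. /u/ is a high vowel flanked by voiceless consonants /k/ and /t/, so it deletes. → [jixpthktriwwe].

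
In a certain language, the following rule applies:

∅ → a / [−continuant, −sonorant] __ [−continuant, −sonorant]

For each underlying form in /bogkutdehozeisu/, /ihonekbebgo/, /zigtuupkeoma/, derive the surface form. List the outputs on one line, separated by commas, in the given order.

/bogkutdehozeisu/: /g/ and /k/ form a stop–stop cluster, so [a] is inserted between them. /t/ and /d/ form a stop–stop cluster, so [a] is inserted between them. → [bogakutadehozeisu].
/ihonekbebgo/: /k/ and /b/ form a stop–stop cluster, so [a] is inserted between them. /b/ and /g/ form a stop–stop cluster, so [a] is inserted between them. → [ihonekabebago].
/zigtuupkeoma/: /g/ and /t/ form a stop–stop cluster, so [a] is inserted between them. /p/ and /k/ form a stop–stop cluster, so [a] is inserted between them. → [zigatuupakeoma].

bogakutadehozeisu, ihonekabebago, zigatuupakeoma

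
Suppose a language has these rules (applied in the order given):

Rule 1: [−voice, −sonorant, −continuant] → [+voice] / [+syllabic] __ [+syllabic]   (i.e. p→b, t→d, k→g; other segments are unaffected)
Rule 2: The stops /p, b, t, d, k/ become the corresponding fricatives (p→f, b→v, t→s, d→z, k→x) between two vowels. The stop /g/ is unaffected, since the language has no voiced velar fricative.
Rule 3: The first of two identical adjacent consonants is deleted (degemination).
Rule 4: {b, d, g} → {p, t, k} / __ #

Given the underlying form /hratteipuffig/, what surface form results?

Rule 1 (intervocalic voicing): /p/ is a voiceless stop between vowels /i/ and /u/, so it voices to [b]. /hratteipuffig/ → hratteibuffig.
Rule 2 (intervocalic spirantization): /b/ is a stop between vowels /i/ and /u/, so it spirantizes to the fricative [v]. /hratteibuffig/ → hratteivuffig.
Rule 3 (degemination): /tt/ is a geminate; the first /t/ deletes. /ff/ is a geminate; the first /f/ deletes. /hratteivuffig/ → hrateivufig.
Rule 4 (final devoicing): /g/ is a voiced stop in word-final position, so it devoices to [k]. /hrateivufig/ → hrateivufik.

hrateivufik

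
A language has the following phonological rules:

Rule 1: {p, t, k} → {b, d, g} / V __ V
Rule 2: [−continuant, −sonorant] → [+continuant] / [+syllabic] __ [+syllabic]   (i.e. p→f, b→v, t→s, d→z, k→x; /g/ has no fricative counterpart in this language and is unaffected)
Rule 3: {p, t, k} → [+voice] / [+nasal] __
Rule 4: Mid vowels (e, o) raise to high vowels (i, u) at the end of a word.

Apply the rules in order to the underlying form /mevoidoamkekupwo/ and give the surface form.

mevoizoamgegupwu

Rule 1 (intervocalic voicing): /k/ is a voiceless stop between vowels /e/ and /u/, so it voices to [g]. /mevoidoamkekupwo/ → mevoidoamkegupwo.
Rule 2 (intervocalic spirantization): /d/ is a stop between vowels /i/ and /o/, so it spirantizes to the fricative [z]. /mevoidoamkegupwo/ → mevoizoamkegupwo.
Rule 3 (post-nasal voicing): /k/ is a voiceless stop immediately after the nasal /m/, so it voices to [g]. /mevoizoamkegupwo/ → mevoizoamgegupwo.
Rule 4 (final vowel raising): /o/ is a mid vowel in word-final position, so it raises to [u]. /mevoizoamgegupwo/ → mevoizoamgegupwu.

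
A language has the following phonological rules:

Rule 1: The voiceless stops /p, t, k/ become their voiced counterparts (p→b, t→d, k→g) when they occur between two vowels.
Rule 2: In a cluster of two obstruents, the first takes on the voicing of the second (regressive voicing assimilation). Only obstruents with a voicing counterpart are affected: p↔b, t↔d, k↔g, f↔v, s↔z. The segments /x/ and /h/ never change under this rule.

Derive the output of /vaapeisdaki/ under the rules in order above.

Rule 1 (intervocalic voicing): /p/ is a voiceless stop between vowels /a/ and /e/, so it voices to [b]. /k/ is a voiceless stop between vowels /a/ and /i/, so it voices to [g]. /vaapeisdaki/ → vaabeisdagi.
Rule 2 (regressive voicing assimilation): /s/ precedes the voiced obstruent /d/, so it voices to [z] by assimilation. /vaabeisdagi/ → vaabeizdagi.

vaabeizdagi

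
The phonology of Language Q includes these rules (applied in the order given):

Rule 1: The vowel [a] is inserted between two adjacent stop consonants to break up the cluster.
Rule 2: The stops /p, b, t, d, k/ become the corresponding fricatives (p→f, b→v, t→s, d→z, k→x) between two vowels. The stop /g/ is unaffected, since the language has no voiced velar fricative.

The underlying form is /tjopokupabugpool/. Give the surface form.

tjofoxufavugafool

Rule 1 (stop-cluster a-epenthesis): /g/ and /p/ form a stop–stop cluster, so [a] is inserted between them. /tjopokupabugpool/ → tjopokupabugapool.
Rule 2 (intervocalic spirantization): /p/ is a stop between vowels /o/ and /o/, so it spirantizes to the fricative [f]. /k/ is a stop between vowels /o/ and /u/, so it spirantizes to the fricative [x]. /p/ is a stop between vowels /u/ and /a/, so it spirantizes to the fricative [f]. /b/ is a stop between vowels /a/ and /u/, so it spirantizes to the fricative [v]. /p/ is a stop between vowels /a/ and /o/, so it spirantizes to the fricative [f]. /tjopokupabugapool/ → tjofoxufavugafool.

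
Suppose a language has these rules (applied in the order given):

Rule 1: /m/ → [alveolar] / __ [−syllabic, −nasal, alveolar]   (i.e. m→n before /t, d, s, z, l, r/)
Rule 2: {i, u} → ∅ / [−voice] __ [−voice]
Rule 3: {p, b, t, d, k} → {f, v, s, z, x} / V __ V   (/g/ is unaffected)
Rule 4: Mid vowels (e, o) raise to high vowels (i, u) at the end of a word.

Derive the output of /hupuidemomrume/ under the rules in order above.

Rule 1 (nasal place assimilation): /m/ precedes the alveolar consonant /r/, so it assimilates in place to [n]. /hupuidemomrume/ → hupuidemonrume.
Rule 2 (high vowel syncope): /u/ is a high vowel flanked by voiceless consonants /h/ and /p/, so it deletes. /hupuidemonrume/ → hpuidemonrume.
Rule 3 (intervocalic spirantization): /d/ is a stop between vowels /i/ and /e/, so it spirantizes to the fricative [z]. /hpuidemonrume/ → hpuizemonrume.
Rule 4 (final vowel raising): /e/ is a mid vowel in word-final position, so it raises to [i]. /hpuizemonrume/ → hpuizemonrumi.

hpuizemonrumi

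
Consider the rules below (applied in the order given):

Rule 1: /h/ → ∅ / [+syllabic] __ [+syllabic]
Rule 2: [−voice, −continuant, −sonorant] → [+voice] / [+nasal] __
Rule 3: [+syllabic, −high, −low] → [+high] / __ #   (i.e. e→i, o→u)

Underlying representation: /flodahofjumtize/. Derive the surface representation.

flodaofjumdizi

Rule 1 (intervocalic h-deletion): /h/ occurs between vowels /a/ and /o/, so it deletes. /flodahofjumtize/ → flodaofjumtize.
Rule 2 (post-nasal voicing): /t/ is a voiceless stop immediately after the nasal /m/, so it voices to [d]. /flodaofjumtize/ → flodaofjumdize.
Rule 3 (final vowel raising): /e/ is a mid vowel in word-final position, so it raises to [i]. /flodaofjumdize/ → flodaofjumdizi.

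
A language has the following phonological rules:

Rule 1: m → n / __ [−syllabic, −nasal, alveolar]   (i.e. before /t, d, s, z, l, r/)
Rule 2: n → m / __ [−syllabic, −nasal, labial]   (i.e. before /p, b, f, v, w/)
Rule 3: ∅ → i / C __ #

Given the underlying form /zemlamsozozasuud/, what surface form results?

zenlansozozasuudi

Rule 1 (nasal place assimilation): /m/ precedes the alveolar consonant /l/, so it assimilates in place to [n]. /m/ precedes the alveolar consonant /s/, so it assimilates in place to [n]. /zemlamsozozasuud/ → zenlansozozasuud.
Rule 2 (nasal place assimilation): no segment meets the environment; /zenlansozozasuud/ is unchanged.
Rule 3 (final i-epenthesis): the form ends in the consonant /d/, so [i] is inserted word-finally. /zenlansozozasuud/ → zenlansozozasuudi.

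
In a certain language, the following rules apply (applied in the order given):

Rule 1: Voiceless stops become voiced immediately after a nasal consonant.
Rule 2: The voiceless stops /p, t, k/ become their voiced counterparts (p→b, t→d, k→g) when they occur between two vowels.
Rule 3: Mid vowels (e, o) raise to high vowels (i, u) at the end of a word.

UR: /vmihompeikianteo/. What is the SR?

vmihombeigiandeu

Rule 1 (post-nasal voicing): /p/ is a voiceless stop immediately after the nasal /m/, so it voices to [b]. /t/ is a voiceless stop immediately after the nasal /n/, so it voices to [d]. /vmihompeikianteo/ → vmihombeikiandeo.
Rule 2 (intervocalic voicing): /k/ is a voiceless stop between vowels /i/ and /i/, so it voices to [g]. /vmihombeikiandeo/ → vmihombeigiandeo.
Rule 3 (final vowel raising): /o/ is a mid vowel in word-final position, so it raises to [u]. /vmihombeigiandeo/ → vmihombeigiandeu.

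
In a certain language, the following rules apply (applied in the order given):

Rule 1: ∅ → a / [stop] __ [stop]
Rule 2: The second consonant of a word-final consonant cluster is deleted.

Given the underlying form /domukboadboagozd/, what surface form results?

domukaboadaboagoz

Rule 1 (stop-cluster a-epenthesis): /k/ and /b/ form a stop–stop cluster, so [a] is inserted between them. /d/ and /b/ form a stop–stop cluster, so [a] is inserted between them. /domukboadboagozd/ → domukaboadaboagozd.
Rule 2 (final cluster simplification): /d/ is the second consonant of a word-final cluster /zd/, so it deletes. /domukaboadaboagozd/ → domukaboadaboagoz.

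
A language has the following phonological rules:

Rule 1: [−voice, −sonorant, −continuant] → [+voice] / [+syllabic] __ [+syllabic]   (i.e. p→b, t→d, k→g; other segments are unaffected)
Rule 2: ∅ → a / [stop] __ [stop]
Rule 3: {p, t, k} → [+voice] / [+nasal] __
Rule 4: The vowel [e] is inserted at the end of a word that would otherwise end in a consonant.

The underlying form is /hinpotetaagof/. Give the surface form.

Rule 1 (intervocalic voicing): /t/ is a voiceless stop between vowels /o/ and /e/, so it voices to [d]. /t/ is a voiceless stop between vowels /e/ and /a/, so it voices to [d]. /hinpotetaagof/ → hinpodedaagof.
Rule 2 (stop-cluster a-epenthesis): no segment meets the environment; /hinpodedaagof/ is unchanged.
Rule 3 (post-nasal voicing): /p/ is a voiceless stop immediately after the nasal /n/, so it voices to [b]. /hinpodedaagof/ → hinbodedaagof.
Rule 4 (final e-epenthesis): the form ends in the consonant /f/, so [e] is inserted word-finally. /hinbodedaagof/ → hinbodedaagofe.

hinbodedaagofe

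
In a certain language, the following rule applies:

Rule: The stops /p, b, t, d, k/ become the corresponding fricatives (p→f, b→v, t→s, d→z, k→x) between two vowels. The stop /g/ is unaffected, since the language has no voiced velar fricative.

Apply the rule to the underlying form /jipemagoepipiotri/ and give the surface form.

Scanning /jipemagoepipiotri/: /p/ is a stop between vowels /i/ and /e/, so it spirantizes to the fricative [f]; /p/ is a stop between vowels /e/ and /i/, so it spirantizes to the fricative [f]; /p/ is a stop between vowels /i/ and /i/, so it spirantizes to the fricative [f]; /t/ at position 15 is not in the conditioning environment.
Result: [jifemagoefifiotri].

jifemagoefifiotri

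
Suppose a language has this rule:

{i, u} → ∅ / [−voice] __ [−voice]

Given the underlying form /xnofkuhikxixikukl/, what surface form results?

xnofkhkxxkkl

/u/ is a high vowel flanked by voiceless consonants /k/ and /h/, so it deletes.
/i/ is a high vowel flanked by voiceless consonants /h/ and /k/, so it deletes.
/i/ is a high vowel flanked by voiceless consonants /x/ and /x/, so it deletes.
/i/ is a high vowel flanked by voiceless consonants /x/ and /k/, so it deletes.
/u/ is a high vowel flanked by voiceless consonants /k/ and /k/, so it deletes.
Surface form: [xnofkhkxxkkl].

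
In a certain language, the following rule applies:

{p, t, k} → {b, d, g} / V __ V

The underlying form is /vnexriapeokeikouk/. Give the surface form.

vnexriabeogeigouk

/p/ is a voiceless stop between vowels /a/ and /e/, so it voices to [b].
/k/ is a voiceless stop between vowels /o/ and /e/, so it voices to [g].
/k/ is a voiceless stop between vowels /i/ and /o/, so it voices to [g].
The other instance of /k/ does not occur in the required environment and remains unchanged.
Surface form: [vnexriabeogeigouk].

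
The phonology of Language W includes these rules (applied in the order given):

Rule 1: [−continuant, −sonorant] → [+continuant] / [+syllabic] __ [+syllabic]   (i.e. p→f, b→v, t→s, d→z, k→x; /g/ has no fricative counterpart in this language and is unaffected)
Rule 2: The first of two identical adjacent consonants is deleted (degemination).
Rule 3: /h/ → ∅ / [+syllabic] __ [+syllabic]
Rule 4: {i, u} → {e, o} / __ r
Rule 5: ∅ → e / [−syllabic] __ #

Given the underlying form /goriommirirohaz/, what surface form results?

Rule 1 (intervocalic spirantization): no segment meets the environment; /goriommirirohaz/ is unchanged.
Rule 2 (degemination): /mm/ is a geminate; the first /m/ deletes. /goriommirirohaz/ → goriomirirohaz.
Rule 3 (intervocalic h-deletion): /h/ occurs between vowels /o/ and /a/, so it deletes. /goriomirirohaz/ → goriomiriroaz.
Rule 4 (pre-rhotic lowering): /i/ is a high vowel immediately before /r/, so it lowers to [e]. /i/ is a high vowel immediately before /r/, so it lowers to [e]. /goriomiriroaz/ → goriomereroaz.
Rule 5 (final e-epenthesis): the form ends in the consonant /z/, so [e] is inserted word-finally. /goriomereroaz/ → goriomereroaze.

goriomereroaze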